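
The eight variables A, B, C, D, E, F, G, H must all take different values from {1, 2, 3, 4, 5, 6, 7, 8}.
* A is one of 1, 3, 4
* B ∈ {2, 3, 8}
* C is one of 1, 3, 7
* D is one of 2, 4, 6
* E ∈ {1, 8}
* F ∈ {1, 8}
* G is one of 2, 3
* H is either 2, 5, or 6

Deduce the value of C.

7

Among the 8 variables, 5 fits only H (and all 8 values in {1, 2, 3, 4, 5, 6, 7, 8} must be used), so H = 5.
The 7 still-open variables draw from only 7 values {1, 2, 3, 4, 6, 7, 8}, so each is used; only D can be 6, hence D = 6.
The 6 still-open variables together cover exactly {1, 2, 3, 4, 7, 8} — 6 values for 6 variables — and 4 appears only in A's list, so A = 4.
The 5 still-open variables together cover exactly {1, 2, 3, 7, 8} — 5 values for 5 variables — and 7 appears only in C's list, so C = 7.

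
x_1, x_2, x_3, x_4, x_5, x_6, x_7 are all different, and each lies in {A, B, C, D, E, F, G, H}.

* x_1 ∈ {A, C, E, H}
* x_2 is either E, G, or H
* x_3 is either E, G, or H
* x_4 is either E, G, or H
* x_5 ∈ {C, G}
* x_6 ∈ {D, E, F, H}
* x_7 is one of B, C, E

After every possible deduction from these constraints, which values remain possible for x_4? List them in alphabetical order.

The 3 variables x_2, x_3, x_4 are confined to {E, G, H}, which locks those values in; drop them from x_1, x_5, x_6, x_7.
x_5 has just one choice, so x_5 = C. Strike C from x_1, x_7.
x_7's domain is down to {B}, so x_7 = B.
x_1's domain is down to {A}, so x_1 = A.
No further eliminations apply; x_4 can still be any of E, G, H.

E, G, H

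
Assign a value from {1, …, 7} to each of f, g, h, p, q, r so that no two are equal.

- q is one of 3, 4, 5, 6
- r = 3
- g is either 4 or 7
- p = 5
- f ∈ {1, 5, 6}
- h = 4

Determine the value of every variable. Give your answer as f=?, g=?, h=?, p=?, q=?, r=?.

f=1, g=7, h=4, p=5, q=6, r=3

h's domain is down to {4}, so h = 4. So g, q can't be 4.
That leaves p = 5. Strike 5 from f, q.
r must be 3 (only option left). Eliminate 3 elsewhere: q.
g must be 7 (only option left).
That leaves q = 6. Eliminate 6 elsewhere: f.
f has just one choice, so f = 1.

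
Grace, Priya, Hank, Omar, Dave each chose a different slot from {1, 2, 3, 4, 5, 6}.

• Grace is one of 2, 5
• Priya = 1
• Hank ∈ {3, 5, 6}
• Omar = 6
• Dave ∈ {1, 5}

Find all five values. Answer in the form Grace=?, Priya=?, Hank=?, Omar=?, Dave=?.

Grace=2, Priya=1, Hank=3, Omar=6, Dave=5

Priya's domain is down to {1}, so Priya = 1. Eliminate 1 elsewhere: Dave.
That leaves Omar = 6. So Hank can't be 6.
That leaves Dave = 5. So Grace, Hank can't be 5.
Grace's domain is down to {2}, so Grace = 2.
Hank's domain is down to {3}, so Hank = 3.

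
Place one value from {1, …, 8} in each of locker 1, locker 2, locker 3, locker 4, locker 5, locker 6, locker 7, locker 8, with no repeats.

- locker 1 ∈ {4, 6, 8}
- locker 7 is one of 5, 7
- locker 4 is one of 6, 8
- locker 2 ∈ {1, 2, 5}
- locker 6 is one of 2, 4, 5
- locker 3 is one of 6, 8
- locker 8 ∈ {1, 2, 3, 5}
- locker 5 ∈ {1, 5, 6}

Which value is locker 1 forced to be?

4

The 8 variables draw from only 8 values {1, 2, 3, 4, 5, 6, 7, 8}, so each is used; only locker 8 can be 3, hence locker 8 = 3.
Among the 7 still-open variables, 7 fits only locker 7 (and all 7 values in {1, 2, 4, 5, 6, 7, 8} must be used), so locker 7 = 7.
The 2 variables locker 3 and locker 4 are confined to {6, 8}, which locks those values in; drop them from locker 1, locker 5.
So locker 1 = 4.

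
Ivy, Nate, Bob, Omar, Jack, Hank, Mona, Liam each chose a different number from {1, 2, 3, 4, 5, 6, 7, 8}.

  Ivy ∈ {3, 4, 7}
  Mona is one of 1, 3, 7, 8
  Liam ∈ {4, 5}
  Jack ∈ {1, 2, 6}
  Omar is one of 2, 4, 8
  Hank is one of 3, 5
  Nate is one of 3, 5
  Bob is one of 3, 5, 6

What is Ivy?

Nate and Hank between them cover only {3, 5} — a naked pair. Remove those values from Ivy, Bob, Mona, Liam.
Bob must be 6 (only option left). Remove 6 from Jack.
That leaves Liam = 4. Remove 4 from Ivy, Omar.
So Ivy = 7.

7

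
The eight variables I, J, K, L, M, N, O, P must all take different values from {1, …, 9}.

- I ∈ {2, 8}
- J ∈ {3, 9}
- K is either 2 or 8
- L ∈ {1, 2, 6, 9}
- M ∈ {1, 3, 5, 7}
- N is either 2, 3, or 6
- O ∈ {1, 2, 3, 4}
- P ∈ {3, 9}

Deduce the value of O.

The 2 variables I and K are confined to {2, 8}, which locks those values in; drop them from L, N, O.
J and P share exactly the 2 values {3, 9}; by pigeonhole those values go to them, so strike 3, 9 from L, M, N, O.
N must be 6 (only option left). Eliminate 6 elsewhere: L.
L's domain is down to {1}, so L = 1. Eliminate 1 elsewhere: M, O.
So O = 4.

4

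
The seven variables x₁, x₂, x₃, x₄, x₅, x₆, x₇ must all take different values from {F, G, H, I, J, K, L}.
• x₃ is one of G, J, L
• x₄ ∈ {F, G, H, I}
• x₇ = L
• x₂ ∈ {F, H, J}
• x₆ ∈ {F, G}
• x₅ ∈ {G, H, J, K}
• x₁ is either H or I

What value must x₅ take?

x₇ must be L (only option left). Strike L from x₃.
The 6 still-open variables draw from only 6 values {F, G, H, I, J, K}, so each is used; only x₅ can be K, hence x₅ = K.

K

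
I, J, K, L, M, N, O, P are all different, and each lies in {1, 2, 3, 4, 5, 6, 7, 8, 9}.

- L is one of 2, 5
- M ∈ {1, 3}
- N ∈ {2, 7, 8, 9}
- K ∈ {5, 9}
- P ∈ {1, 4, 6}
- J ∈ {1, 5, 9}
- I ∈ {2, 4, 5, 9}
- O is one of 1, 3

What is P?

M and O between them cover only {1, 3} — a naked pair. Remove those values from J, P.
J and K between them cover only {5, 9} — a naked pair. Remove those values from I, L, N.
That leaves L = 2. So I, N can't be 2.
I's domain is down to {4}, so I = 4. Strike 4 from P.
So P = 6.

6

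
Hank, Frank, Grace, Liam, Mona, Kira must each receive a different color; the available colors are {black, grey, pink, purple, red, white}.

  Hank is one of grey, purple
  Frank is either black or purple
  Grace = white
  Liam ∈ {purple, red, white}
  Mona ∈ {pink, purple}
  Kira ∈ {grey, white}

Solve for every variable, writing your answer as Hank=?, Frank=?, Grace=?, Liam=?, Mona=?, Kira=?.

Grace has just one choice, so Grace = white. Strike white from Liam, Kira.
That leaves Kira = grey. Eliminate grey elsewhere: Hank.
Hank has just one choice, so Hank = purple. So Frank, Liam, Mona can't be purple.
Frank's domain is down to {black}, so Frank = black.
That leaves Liam = red.
Mona's domain is down to {pink}, so Mona = pink.

Hank=purple, Frank=black, Grace=white, Liam=red, Mona=pink, Kira=grey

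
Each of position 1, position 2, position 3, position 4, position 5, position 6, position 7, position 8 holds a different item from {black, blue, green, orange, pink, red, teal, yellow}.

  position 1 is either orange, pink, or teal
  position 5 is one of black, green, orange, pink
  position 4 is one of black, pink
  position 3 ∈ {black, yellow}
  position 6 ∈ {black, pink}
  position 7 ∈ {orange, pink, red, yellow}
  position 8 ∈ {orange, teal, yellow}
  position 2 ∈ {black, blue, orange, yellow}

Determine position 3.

The 8 variables draw from only 8 values {black, blue, green, orange, pink, red, teal, yellow}, so each is used; only position 2 can be blue, hence position 2 = blue.
Among the 7 still-open variables, green fits only position 5 (and all 7 values in {black, green, orange, pink, red, teal, yellow} must be used), so position 5 = green.
Among the 6 still-open variables, red fits only position 7 (and all 6 values in {black, orange, pink, red, teal, yellow} must be used), so position 7 = red.
The 2 variables position 4 and position 6 are confined to {black, pink}, which locks those values in; drop them from position 1, position 3.
So position 3 = yellow.

yellow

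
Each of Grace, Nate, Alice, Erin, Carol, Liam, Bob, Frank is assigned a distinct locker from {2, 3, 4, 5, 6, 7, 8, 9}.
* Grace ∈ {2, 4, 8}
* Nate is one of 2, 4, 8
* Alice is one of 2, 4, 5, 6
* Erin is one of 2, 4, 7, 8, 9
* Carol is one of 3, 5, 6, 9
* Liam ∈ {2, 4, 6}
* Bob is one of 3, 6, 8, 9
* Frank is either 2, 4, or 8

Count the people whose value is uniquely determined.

The 8 variables draw from only 8 values {2, 3, 4, 5, 6, 7, 8, 9}, so each is used; only Erin can be 7, hence Erin = 7.
Grace, Nate, Frank between them cover only {2, 4, 8} — a naked triple. Remove those values from Alice, Liam, Bob.
Liam must be 6 (only option left). Strike 6 from Alice, Carol, Bob.
Alice must be 5 (only option left). Eliminate 5 elsewhere: Carol.
Determined: Alice=5, Erin=7, Liam=6. The other people each still have more than one consistent value. That makes 3.

3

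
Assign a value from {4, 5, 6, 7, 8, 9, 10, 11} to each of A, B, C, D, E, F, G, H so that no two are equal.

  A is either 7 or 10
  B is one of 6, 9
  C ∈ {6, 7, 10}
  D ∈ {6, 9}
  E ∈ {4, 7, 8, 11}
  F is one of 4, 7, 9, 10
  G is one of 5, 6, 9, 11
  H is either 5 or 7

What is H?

The 8 variables together cover exactly {4, 5, 6, 7, 8, 9, 10, 11} — 8 values for 8 variables — and 8 appears only in E's list, so E = 8.
Among the 7 still-open variables, 4 fits only F (and all 7 values in {4, 5, 6, 7, 9, 10, 11} must be used), so F = 4.
The 6 still-open variables draw from only 6 values {5, 6, 7, 9, 10, 11}, so each is used; only G can be 11, hence G = 11.
Among the 5 still-open variables, 5 fits only H (and all 5 values in {5, 6, 7, 9, 10} must be used), so H = 5.

5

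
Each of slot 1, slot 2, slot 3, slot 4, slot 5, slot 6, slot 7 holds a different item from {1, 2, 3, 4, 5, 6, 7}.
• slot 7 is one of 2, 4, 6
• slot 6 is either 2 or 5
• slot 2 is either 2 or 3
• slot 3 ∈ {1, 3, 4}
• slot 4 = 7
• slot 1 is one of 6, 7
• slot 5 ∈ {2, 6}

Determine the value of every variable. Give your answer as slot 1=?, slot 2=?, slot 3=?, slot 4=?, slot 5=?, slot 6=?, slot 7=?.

slot 1=6, slot 2=3, slot 3=1, slot 4=7, slot 5=2, slot 6=5, slot 7=4

slot 4 has just one choice, so slot 4 = 7. Strike 7 from slot 1.
slot 1 has just one choice, so slot 1 = 6. Eliminate 6 elsewhere: slot 5, slot 7.
That leaves slot 5 = 2. Strike 2 from slot 2, slot 6, slot 7.
slot 6 must be 5 (only option left).
That leaves slot 7 = 4. So slot 3 can't be 4.
That leaves slot 2 = 3. Remove 3 from slot 3.
That leaves slot 3 = 1.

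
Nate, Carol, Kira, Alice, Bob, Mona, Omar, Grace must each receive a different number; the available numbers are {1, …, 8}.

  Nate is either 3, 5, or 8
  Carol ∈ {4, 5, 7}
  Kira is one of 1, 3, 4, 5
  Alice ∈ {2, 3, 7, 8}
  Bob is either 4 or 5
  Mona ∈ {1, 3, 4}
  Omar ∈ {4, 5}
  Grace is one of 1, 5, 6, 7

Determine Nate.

The 8 variables draw from only 8 values {1, 2, 3, 4, 5, 6, 7, 8}, so each is used; only Alice can be 2, hence Alice = 2.
The 7 still-open variables together cover exactly {1, 3, 4, 5, 6, 7, 8} — 7 values for 7 variables — and 6 appears only in Grace's list, so Grace = 6.
Among the 6 still-open variables, 7 fits only Carol (and all 6 values in {1, 3, 4, 5, 7, 8} must be used), so Carol = 7.
Among the 5 still-open variables, 8 fits only Nate (and all 5 values in {1, 3, 4, 5, 8} must be used), so Nate = 8.

8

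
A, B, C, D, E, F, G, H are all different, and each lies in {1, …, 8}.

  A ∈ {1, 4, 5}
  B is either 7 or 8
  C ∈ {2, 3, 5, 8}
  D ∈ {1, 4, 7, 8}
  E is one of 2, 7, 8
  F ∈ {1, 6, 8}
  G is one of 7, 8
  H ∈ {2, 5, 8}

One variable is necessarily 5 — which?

H

Among the 8 variables, 3 fits only C (and all 8 values in {1, 2, 3, 4, 5, 6, 7, 8} must be used), so C = 3.
The 7 still-open variables together cover exactly {1, 2, 4, 5, 6, 7, 8} — 7 values for 7 variables — and 6 appears only in F's list, so F = 6.
B and G share exactly the 2 values {7, 8}; by pigeonhole those values go to them, so strike 7, 8 from D, E, H.
E's domain is down to {2}, so E = 2. Eliminate 2 elsewhere: H.
So 5 goes to H.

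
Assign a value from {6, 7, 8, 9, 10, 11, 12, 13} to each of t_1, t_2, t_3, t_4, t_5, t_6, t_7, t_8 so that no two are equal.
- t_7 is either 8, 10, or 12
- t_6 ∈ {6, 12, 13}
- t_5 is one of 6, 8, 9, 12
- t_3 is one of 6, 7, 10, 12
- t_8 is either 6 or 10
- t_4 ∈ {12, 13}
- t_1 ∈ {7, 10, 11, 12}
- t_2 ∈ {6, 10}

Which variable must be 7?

t_3

The 8 variables together cover exactly {6, 7, 8, 9, 10, 11, 12, 13} — 8 values for 8 variables — and 9 appears only in t_5's list, so t_5 = 9.
The 7 still-open variables together cover exactly {6, 7, 8, 10, 11, 12, 13} — 7 values for 7 variables — and 8 appears only in t_7's list, so t_7 = 8.
The 6 still-open variables together cover exactly {6, 7, 10, 11, 12, 13} — 6 values for 6 variables — and 11 appears only in t_1's list, so t_1 = 11.
Among the 5 still-open variables, 7 fits only t_3 (and all 5 values in {6, 7, 10, 12, 13} must be used), so t_3 = 7.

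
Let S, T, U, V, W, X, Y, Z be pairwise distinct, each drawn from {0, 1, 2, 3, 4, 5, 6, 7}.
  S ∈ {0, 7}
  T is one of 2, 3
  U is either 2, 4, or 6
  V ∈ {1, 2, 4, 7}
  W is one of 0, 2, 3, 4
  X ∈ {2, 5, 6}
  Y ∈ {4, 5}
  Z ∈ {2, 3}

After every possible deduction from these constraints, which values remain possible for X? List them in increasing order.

The 8 variables together cover exactly {0, 1, 2, 3, 4, 5, 6, 7} — 8 values for 8 variables — and 1 appears only in V's list, so V = 1.
The 7 still-open variables together cover exactly {0, 2, 3, 4, 5, 6, 7} — 7 values for 7 variables — and 7 appears only in S's list, so S = 7.
Among the 6 still-open variables, 0 fits only W (and all 6 values in {0, 2, 3, 4, 5, 6} must be used), so W = 0.
The 2 variables T and Z are confined to {2, 3}, which locks those values in; drop them from U, X.
No further eliminations apply; X can still be any of 5, 6.

5, 6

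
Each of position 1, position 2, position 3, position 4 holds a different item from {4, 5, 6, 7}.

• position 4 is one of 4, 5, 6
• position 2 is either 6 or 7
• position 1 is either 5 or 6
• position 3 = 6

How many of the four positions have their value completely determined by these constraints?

4

position 3 has just one choice, so position 3 = 6. Eliminate 6 elsewhere: position 1, position 2, position 4.
position 1's domain is down to {5}, so position 1 = 5. So position 4 can't be 5.
That leaves position 2 = 7.
position 4 must be 4 (only option left).
Every position is fixed: position 1=5, position 2=7, position 3=6, position 4=4. That makes 4.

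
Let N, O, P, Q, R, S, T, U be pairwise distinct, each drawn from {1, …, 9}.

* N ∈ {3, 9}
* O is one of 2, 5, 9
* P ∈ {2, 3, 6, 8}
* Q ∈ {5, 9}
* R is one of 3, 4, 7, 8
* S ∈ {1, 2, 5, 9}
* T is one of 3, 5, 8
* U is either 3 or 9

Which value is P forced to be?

N and U share exactly the 2 values {3, 9}; by pigeonhole those values go to them, so strike 3, 9 from O, P, Q, R, S, T.
Q's domain is down to {5}, so Q = 5. Remove 5 from O, S, T.
T must be 8 (only option left). Remove 8 from P, R.
O must be 2 (only option left). So P, S can't be 2.
So P = 6.

6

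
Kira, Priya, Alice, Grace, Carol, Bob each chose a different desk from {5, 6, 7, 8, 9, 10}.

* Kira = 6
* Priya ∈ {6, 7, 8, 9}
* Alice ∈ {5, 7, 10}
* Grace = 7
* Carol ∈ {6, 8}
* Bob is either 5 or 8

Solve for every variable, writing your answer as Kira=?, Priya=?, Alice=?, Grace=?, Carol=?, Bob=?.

Kira=6, Priya=9, Alice=10, Grace=7, Carol=8, Bob=5

Kira's domain is down to {6}, so Kira = 6. Eliminate 6 elsewhere: Priya, Carol.
That leaves Grace = 7. Eliminate 7 elsewhere: Priya, Alice.
Carol's domain is down to {8}, so Carol = 8. Strike 8 from Priya, Bob.
Bob must be 5 (only option left). Strike 5 from Alice.
Priya must be 9 (only option left).
That leaves Alice = 10.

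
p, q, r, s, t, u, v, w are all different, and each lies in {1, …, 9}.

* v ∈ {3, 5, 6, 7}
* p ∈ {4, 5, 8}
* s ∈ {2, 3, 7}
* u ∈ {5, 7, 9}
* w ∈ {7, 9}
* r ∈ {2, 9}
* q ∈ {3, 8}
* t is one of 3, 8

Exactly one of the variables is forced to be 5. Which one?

u

The 8 variables draw from only 8 values {2, 3, 4, 5, 6, 7, 8, 9}, so each is used; only p can be 4, hence p = 4.
The 7 still-open variables together cover exactly {2, 3, 5, 6, 7, 8, 9} — 7 values for 7 variables — and 6 appears only in v's list, so v = 6.
The 6 still-open variables draw from only 6 values {2, 3, 5, 7, 8, 9}, so each is used; only u can be 5, hence u = 5.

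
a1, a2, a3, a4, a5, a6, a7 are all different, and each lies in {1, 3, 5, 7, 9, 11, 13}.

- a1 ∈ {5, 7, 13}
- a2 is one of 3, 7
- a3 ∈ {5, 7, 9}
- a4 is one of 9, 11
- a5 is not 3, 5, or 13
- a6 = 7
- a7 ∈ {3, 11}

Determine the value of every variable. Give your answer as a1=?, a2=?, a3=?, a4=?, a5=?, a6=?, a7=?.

a6 must be 7 (only option left). Remove 7 from a1, a2, a3, a5.
a2 has just one choice, so a2 = 3. Remove 3 from a7.
a7's domain is down to {11}, so a7 = 11. So a4, a5 can't be 11.
a4 must be 9 (only option left). So a3, a5 can't be 9.
a5 has just one choice, so a5 = 1.
a3 has just one choice, so a3 = 5. So a1 can't be 5.
That leaves a1 = 13.

a1=13, a2=3, a3=5, a4=9, a5=1, a6=7, a7=11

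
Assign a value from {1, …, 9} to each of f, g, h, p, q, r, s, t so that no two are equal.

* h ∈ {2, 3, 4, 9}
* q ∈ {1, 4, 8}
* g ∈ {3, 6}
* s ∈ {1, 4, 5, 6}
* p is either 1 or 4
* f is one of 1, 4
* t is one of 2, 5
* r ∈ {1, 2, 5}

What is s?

6

The 8 variables together cover exactly {1, 2, 3, 4, 5, 6, 8, 9} — 8 values for 8 variables — and 8 appears only in q's list, so q = 8.
The 7 still-open variables together cover exactly {1, 2, 3, 4, 5, 6, 9} — 7 values for 7 variables — and 9 appears only in h's list, so h = 9.
The 6 still-open variables together cover exactly {1, 2, 3, 4, 5, 6} — 6 values for 6 variables — and 3 appears only in g's list, so g = 3.
The 5 still-open variables together cover exactly {1, 2, 4, 5, 6} — 5 values for 5 variables — and 6 appears only in s's list, so s = 6.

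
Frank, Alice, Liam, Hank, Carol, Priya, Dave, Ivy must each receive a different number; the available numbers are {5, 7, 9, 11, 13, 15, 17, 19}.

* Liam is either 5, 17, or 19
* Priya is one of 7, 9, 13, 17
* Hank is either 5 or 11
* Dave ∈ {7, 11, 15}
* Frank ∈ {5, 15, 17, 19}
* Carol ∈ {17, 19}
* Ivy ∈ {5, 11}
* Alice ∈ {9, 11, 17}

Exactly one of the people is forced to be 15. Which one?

Frank

The 8 variables draw from only 8 values {5, 7, 9, 11, 13, 15, 17, 19}, so each is used; only Priya can be 13, hence Priya = 13.
Among the 7 still-open variables, 7 fits only Dave (and all 7 values in {5, 7, 9, 11, 15, 17, 19} must be used), so Dave = 7.
Among the 6 still-open variables, 9 fits only Alice (and all 6 values in {5, 9, 11, 15, 17, 19} must be used), so Alice = 9.
Among the 5 still-open variables, 15 fits only Frank (and all 5 values in {5, 11, 15, 17, 19} must be used), so Frank = 15.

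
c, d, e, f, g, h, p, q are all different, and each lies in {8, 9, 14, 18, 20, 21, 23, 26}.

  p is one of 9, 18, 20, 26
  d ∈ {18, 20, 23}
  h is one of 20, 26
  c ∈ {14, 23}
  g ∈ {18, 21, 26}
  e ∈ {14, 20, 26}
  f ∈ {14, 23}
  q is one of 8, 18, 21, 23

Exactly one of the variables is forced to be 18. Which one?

d

Among the 8 variables, 8 fits only q (and all 8 values in {8, 9, 14, 18, 20, 21, 23, 26} must be used), so q = 8.
The 7 still-open variables together cover exactly {9, 14, 18, 20, 21, 23, 26} — 7 values for 7 variables — and 9 appears only in p's list, so p = 9.
Among the 6 still-open variables, 21 fits only g (and all 6 values in {14, 18, 20, 21, 23, 26} must be used), so g = 21.
The 5 still-open variables together cover exactly {14, 18, 20, 23, 26} — 5 values for 5 variables — and 18 appears only in d's list, so d = 18.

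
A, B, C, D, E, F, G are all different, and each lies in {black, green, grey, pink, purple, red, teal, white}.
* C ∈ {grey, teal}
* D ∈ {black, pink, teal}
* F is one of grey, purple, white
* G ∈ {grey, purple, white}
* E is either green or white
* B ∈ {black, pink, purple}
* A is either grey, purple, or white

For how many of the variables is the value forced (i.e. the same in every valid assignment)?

2

The 7 variables together cover exactly {black, green, grey, pink, purple, teal, white} — 7 values for 7 variables — and green appears only in E's list, so E = green.
The 3 variables A, F, G are confined to {grey, purple, white}, which locks those values in; drop them from B, C.
That leaves C = teal. Eliminate teal elsewhere: D.
Determined: C=teal, E=green. The other variables each still have more than one consistent value. That makes 2.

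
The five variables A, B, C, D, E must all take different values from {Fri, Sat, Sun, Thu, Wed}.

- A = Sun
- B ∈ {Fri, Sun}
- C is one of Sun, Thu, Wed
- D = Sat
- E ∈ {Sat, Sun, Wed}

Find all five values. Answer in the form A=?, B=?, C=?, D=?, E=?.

A=Sun, B=Fri, C=Thu, D=Sat, E=Wed

A must be Sun (only option left). Eliminate Sun elsewhere: B, C, E.
B has just one choice, so B = Fri.
D must be Sat (only option left). Eliminate Sat elsewhere: E.
E's domain is down to {Wed}, so E = Wed. Eliminate Wed elsewhere: C.
C has just one choice, so C = Thu.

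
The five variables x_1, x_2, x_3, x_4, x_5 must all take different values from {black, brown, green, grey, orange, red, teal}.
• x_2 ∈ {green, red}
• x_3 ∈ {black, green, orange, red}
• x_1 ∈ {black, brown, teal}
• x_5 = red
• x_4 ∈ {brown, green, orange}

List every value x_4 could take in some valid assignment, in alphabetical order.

brown, orange

x_5's domain is down to {red}, so x_5 = red. Remove red from x_2, x_3.
x_2 must be green (only option left). Remove green from x_3, x_4.
No further eliminations apply; x_4 can still be any of brown, orange.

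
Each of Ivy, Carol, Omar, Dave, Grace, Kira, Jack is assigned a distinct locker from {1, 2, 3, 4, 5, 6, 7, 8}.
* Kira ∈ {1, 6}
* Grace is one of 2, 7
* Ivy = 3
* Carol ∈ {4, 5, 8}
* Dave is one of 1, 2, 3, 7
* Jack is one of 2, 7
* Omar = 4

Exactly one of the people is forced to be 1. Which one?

Ivy has just one choice, so Ivy = 3. So Dave can't be 3.
Omar's domain is down to {4}, so Omar = 4. Strike 4 from Carol.
Grace and Jack share exactly the 2 values {2, 7}; by pigeonhole those values go to them, so strike 2, 7 from Dave.
So 1 goes to Dave.

Dave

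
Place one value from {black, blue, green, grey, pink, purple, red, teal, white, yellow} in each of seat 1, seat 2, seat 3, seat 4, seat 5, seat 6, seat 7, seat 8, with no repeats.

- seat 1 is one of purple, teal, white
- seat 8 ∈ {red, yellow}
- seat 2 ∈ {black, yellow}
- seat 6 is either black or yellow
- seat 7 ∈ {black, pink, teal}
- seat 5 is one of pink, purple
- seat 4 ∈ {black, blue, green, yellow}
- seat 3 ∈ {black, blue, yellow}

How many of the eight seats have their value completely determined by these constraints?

3

seat 2 and seat 6 share exactly the 2 values {black, yellow}; by pigeonhole those values go to them, so strike black, yellow from seat 3, seat 4, seat 7, seat 8.
seat 3 must be blue (only option left). Eliminate blue elsewhere: seat 4.
seat 4 has just one choice, so seat 4 = green.
seat 8's domain is down to {red}, so seat 8 = red.
Determined: seat 3=blue, seat 4=green, seat 8=red. The other seats each still have more than one consistent value. That makes 3.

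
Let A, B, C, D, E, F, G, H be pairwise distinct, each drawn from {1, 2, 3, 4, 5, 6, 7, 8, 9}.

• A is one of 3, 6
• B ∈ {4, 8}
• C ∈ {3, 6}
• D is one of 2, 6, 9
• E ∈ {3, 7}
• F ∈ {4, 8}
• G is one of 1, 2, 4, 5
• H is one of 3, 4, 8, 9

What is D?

A and C share exactly the 2 values {3, 6}; by pigeonhole those values go to them, so strike 3, 6 from D, E, H.
That leaves E = 7.
The 2 variables B and F are confined to {4, 8}, which locks those values in; drop them from G, H.
H must be 9 (only option left). Strike 9 from D.
So D = 2.

2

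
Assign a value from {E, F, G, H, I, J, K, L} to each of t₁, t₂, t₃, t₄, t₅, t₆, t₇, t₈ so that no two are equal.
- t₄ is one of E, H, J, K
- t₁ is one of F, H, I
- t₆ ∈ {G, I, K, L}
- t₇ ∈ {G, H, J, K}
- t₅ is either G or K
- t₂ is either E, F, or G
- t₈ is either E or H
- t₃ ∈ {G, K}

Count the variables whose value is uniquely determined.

3

The 8 variables together cover exactly {E, F, G, H, I, J, K, L} — 8 values for 8 variables — and L appears only in t₆'s list, so t₆ = L.
The 7 still-open variables together cover exactly {E, F, G, H, I, J, K} — 7 values for 7 variables — and I appears only in t₁'s list, so t₁ = I.
The 6 still-open variables draw from only 6 values {E, F, G, H, J, K}, so each is used; only t₂ can be F, hence t₂ = F.
The 2 variables t₃ and t₅ are confined to {G, K}, which locks those values in; drop them from t₄, t₇.
Determined: t₁=I, t₂=F, t₆=L. The other variables each still have more than one consistent value. That makes 3.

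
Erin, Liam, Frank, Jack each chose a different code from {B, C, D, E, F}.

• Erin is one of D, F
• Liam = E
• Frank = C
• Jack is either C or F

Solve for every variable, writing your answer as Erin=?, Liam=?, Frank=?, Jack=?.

Liam has just one choice, so Liam = E.
Frank must be C (only option left). Eliminate C elsewhere: Jack.
Jack has just one choice, so Jack = F. Eliminate F elsewhere: Erin.
Erin's domain is down to {D}, so Erin = D.

Erin=D, Liam=E, Frank=C, Jack=F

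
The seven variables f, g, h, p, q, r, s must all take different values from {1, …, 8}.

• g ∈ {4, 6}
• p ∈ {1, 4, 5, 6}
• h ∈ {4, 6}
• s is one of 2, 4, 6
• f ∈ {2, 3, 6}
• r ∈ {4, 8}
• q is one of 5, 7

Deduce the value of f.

3

The 2 variables g and h are confined to {4, 6}, which locks those values in; drop them from f, p, r, s.
r has just one choice, so r = 8.
s has just one choice, so s = 2. Eliminate 2 elsewhere: f.
So f = 3.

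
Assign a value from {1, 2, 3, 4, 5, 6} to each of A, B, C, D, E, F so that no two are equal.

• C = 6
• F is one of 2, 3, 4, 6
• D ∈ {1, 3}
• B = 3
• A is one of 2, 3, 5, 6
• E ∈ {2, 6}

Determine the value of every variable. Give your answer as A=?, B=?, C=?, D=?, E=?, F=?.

A=5, B=3, C=6, D=1, E=2, F=4

B must be 3 (only option left). Remove 3 from A, D, F.
That leaves C = 6. Strike 6 from A, E, F.
That leaves D = 1.
E must be 2 (only option left). Strike 2 from A, F.
F has just one choice, so F = 4.
A must be 5 (only option left).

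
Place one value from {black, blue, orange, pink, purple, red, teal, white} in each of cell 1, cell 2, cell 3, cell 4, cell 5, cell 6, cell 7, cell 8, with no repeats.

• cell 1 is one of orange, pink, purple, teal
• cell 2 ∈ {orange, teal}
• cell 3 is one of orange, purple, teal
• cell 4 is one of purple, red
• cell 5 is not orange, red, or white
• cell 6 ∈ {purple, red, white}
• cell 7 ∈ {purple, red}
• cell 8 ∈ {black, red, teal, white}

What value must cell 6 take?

white

The 8 variables draw from only 8 values {black, blue, orange, pink, purple, red, teal, white}, so each is used; only cell 5 can be blue, hence cell 5 = blue.
The 7 still-open variables draw from only 7 values {black, orange, pink, purple, red, teal, white}, so each is used; only cell 8 can be black, hence cell 8 = black.
The 6 still-open variables draw from only 6 values {orange, pink, purple, red, teal, white}, so each is used; only cell 1 can be pink, hence cell 1 = pink.
Among the 5 still-open variables, white fits only cell 6 (and all 5 values in {orange, purple, red, teal, white} must be used), so cell 6 = white.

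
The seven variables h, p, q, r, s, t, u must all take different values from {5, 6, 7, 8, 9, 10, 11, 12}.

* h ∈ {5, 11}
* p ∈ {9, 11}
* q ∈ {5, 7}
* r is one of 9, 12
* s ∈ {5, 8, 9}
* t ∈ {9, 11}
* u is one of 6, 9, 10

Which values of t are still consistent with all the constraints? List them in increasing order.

9, 11

p and t between them cover only {9, 11} — a naked pair. Remove those values from h, r, s, u.
h's domain is down to {5}, so h = 5. Strike 5 from q, s.
q must be 7 (only option left).
r's domain is down to {12}, so r = 12.
s's domain is down to {8}, so s = 8.
No further eliminations apply; t can still be any of 9, 11.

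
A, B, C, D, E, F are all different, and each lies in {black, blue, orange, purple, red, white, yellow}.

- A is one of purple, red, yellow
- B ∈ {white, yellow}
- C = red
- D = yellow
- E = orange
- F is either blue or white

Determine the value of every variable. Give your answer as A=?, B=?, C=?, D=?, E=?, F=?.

A=purple, B=white, C=red, D=yellow, E=orange, F=blue

C's domain is down to {red}, so C = red. Remove red from A.
D must be yellow (only option left). Remove yellow from A, B.
E's domain is down to {orange}, so E = orange.
A must be purple (only option left).
That leaves B = white. Remove white from F.
F has just one choice, so F = blue.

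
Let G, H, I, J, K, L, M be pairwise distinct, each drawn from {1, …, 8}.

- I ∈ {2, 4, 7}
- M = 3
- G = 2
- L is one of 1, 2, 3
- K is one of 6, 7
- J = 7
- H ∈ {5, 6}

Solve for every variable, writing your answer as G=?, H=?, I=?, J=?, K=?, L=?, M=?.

G must be 2 (only option left). So I, L can't be 2.
J's domain is down to {7}, so J = 7. Eliminate 7 elsewhere: I, K.
K's domain is down to {6}, so K = 6. So H can't be 6.
That leaves M = 3. Eliminate 3 elsewhere: L.
H has just one choice, so H = 5.
I's domain is down to {4}, so I = 4.
That leaves L = 1.

G=2, H=5, I=4, J=7, K=6, L=1, M=3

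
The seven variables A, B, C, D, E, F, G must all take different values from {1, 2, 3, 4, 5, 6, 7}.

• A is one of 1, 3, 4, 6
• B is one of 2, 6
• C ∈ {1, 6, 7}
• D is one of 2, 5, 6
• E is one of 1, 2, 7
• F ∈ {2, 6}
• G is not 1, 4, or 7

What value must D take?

The 7 variables together cover exactly {1, 2, 3, 4, 5, 6, 7} — 7 values for 7 variables — and 4 appears only in A's list, so A = 4.
The 6 still-open variables draw from only 6 values {1, 2, 3, 5, 6, 7}, so each is used; only G can be 3, hence G = 3.
The 5 still-open variables draw from only 5 values {1, 2, 5, 6, 7}, so each is used; only D can be 5, hence D = 5.

5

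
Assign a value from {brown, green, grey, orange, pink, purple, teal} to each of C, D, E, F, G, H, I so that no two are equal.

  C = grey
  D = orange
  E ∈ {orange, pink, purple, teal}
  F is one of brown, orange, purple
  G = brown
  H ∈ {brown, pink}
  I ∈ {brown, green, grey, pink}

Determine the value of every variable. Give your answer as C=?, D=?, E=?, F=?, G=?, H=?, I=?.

C has just one choice, so C = grey. So I can't be grey.
D's domain is down to {orange}, so D = orange. Eliminate orange elsewhere: E, F.
G must be brown (only option left). Remove brown from F, H, I.
H must be pink (only option left). Strike pink from E, I.
I's domain is down to {green}, so I = green.
That leaves F = purple. Remove purple from E.
E has just one choice, so E = teal.

C=grey, D=orange, E=teal, F=purple, G=brown, H=pink, I=green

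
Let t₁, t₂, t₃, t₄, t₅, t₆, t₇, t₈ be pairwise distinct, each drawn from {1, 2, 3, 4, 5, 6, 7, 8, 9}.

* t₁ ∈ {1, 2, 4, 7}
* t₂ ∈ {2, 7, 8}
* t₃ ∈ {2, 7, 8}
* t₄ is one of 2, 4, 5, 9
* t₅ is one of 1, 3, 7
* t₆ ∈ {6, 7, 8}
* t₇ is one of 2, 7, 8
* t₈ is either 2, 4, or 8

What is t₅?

3

The 3 variables t₂, t₃, t₇ are confined to {2, 7, 8}, which locks those values in; drop them from t₁, t₄, t₅, t₆, t₈.
t₆ must be 6 (only option left).
That leaves t₈ = 4. Eliminate 4 elsewhere: t₁, t₄.
t₁'s domain is down to {1}, so t₁ = 1. So t₅ can't be 1.
So t₅ = 3.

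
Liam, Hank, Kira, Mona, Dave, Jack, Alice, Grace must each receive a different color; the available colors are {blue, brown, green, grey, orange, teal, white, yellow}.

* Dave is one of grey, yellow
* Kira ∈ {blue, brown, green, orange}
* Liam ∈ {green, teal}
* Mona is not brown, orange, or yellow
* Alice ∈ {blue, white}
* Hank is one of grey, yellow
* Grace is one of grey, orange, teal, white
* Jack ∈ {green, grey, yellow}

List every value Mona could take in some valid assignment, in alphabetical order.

blue, white

The 8 variables draw from only 8 values {blue, brown, green, grey, orange, teal, white, yellow}, so each is used; only Kira can be brown, hence Kira = brown.
The 7 still-open variables together cover exactly {blue, green, grey, orange, teal, white, yellow} — 7 values for 7 variables — and orange appears only in Grace's list, so Grace = orange.
Hank and Dave between them cover only {grey, yellow} — a naked pair. Remove those values from Mona, Jack.
Jack's domain is down to {green}, so Jack = green. Strike green from Liam, Mona.
Liam has just one choice, so Liam = teal. Eliminate teal elsewhere: Mona.
No further eliminations apply; Mona can still be any of blue, white.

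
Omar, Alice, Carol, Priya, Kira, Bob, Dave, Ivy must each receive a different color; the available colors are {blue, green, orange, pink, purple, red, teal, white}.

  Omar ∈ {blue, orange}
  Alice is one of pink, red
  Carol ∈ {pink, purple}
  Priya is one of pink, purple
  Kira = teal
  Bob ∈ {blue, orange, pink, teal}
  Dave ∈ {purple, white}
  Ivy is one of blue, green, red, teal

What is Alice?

Kira has just one choice, so Kira = teal. So Bob, Ivy can't be teal.
The 7 still-open variables together cover exactly {blue, green, orange, pink, purple, red, white} — 7 values for 7 variables — and green appears only in Ivy's list, so Ivy = green.
The 6 still-open variables draw from only 6 values {blue, orange, pink, purple, red, white}, so each is used; only Alice can be red, hence Alice = red.

red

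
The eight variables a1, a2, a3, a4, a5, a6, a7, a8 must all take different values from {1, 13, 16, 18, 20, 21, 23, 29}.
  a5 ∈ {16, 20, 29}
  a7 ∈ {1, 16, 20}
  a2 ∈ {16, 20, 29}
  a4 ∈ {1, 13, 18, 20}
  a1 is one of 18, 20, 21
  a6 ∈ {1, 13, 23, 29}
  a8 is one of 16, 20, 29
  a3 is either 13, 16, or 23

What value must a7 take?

Among the 8 variables, 21 fits only a1 (and all 8 values in {1, 13, 16, 18, 20, 21, 23, 29} must be used), so a1 = 21.
Among the 7 still-open variables, 18 fits only a4 (and all 7 values in {1, 13, 16, 18, 20, 23, 29} must be used), so a4 = 18.
a2, a5, a8 share exactly the 3 values {16, 20, 29}; by pigeonhole those values go to them, so strike 16, 20, 29 from a3, a6, a7.
So a7 = 1.

1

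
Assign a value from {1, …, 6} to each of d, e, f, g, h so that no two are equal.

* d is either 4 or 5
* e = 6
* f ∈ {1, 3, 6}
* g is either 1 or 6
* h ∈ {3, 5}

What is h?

e has just one choice, so e = 6. Eliminate 6 elsewhere: f, g.
g must be 1 (only option left). Remove 1 from f.
f's domain is down to {3}, so f = 3. So h can't be 3.
So h = 5.

5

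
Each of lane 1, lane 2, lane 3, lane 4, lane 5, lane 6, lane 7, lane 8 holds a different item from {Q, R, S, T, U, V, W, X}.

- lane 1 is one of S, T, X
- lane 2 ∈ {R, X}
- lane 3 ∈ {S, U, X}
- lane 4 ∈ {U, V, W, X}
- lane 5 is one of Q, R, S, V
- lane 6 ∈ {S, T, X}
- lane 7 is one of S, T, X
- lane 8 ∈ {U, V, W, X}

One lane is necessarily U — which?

The 8 variables together cover exactly {Q, R, S, T, U, V, W, X} — 8 values for 8 variables — and Q appears only in lane 5's list, so lane 5 = Q.
The 7 still-open variables draw from only 7 values {R, S, T, U, V, W, X}, so each is used; only lane 2 can be R, hence lane 2 = R.
lane 1, lane 6, lane 7 between them cover only {S, T, X} — a naked triple. Remove those values from lane 3, lane 4, lane 8.
So U goes to lane 3.

lane 3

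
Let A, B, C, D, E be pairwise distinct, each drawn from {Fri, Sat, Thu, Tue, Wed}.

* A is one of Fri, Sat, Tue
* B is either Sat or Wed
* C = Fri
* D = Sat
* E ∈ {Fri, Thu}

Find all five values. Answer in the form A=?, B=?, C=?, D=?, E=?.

A=Tue, B=Wed, C=Fri, D=Sat, E=Thu

C must be Fri (only option left). Remove Fri from A, E.
D has just one choice, so D = Sat. Eliminate Sat elsewhere: A, B.
That leaves E = Thu.
A's domain is down to {Tue}, so A = Tue.
B must be Wed (only option left).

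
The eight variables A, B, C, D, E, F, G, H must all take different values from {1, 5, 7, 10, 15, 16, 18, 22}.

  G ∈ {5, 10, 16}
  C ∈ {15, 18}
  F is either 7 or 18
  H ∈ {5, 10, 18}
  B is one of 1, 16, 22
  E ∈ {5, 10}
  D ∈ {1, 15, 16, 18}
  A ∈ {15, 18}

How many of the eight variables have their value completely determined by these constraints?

4

The 8 variables draw from only 8 values {1, 5, 7, 10, 15, 16, 18, 22}, so each is used; only F can be 7, hence F = 7.
Among the 7 still-open variables, 22 fits only B (and all 7 values in {1, 5, 10, 15, 16, 18, 22} must be used), so B = 22.
Among the 6 still-open variables, 1 fits only D (and all 6 values in {1, 5, 10, 15, 16, 18} must be used), so D = 1.
The 5 still-open variables draw from only 5 values {5, 10, 15, 16, 18}, so each is used; only G can be 16, hence G = 16.
The 2 variables A and C are confined to {15, 18}, which locks those values in; drop them from H.
Determined: B=22, D=1, F=7, G=16. The other variables each still have more than one consistent value. That makes 4.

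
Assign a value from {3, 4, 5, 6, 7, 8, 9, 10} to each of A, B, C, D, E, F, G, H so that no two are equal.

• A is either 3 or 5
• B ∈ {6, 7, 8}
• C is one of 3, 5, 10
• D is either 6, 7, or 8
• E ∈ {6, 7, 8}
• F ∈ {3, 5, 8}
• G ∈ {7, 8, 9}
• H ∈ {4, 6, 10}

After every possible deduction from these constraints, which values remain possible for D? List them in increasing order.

6, 7, 8

The 8 variables draw from only 8 values {3, 4, 5, 6, 7, 8, 9, 10}, so each is used; only H can be 4, hence H = 4.
The 7 still-open variables draw from only 7 values {3, 5, 6, 7, 8, 9, 10}, so each is used; only G can be 9, hence G = 9.
Among the 6 still-open variables, 10 fits only C (and all 6 values in {3, 5, 6, 7, 8, 10} must be used), so C = 10.
B, D, E share exactly the 3 values {6, 7, 8}; by pigeonhole those values go to them, so strike 6, 7, 8 from F.
No further eliminations apply; D can still be any of 6, 7, 8.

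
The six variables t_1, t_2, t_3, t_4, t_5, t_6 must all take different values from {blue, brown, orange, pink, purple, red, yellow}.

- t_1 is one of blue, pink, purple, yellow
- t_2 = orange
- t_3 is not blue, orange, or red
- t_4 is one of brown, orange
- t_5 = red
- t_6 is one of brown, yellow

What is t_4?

brown

t_2 has just one choice, so t_2 = orange. Eliminate orange elsewhere: t_4.
So t_4 = brown.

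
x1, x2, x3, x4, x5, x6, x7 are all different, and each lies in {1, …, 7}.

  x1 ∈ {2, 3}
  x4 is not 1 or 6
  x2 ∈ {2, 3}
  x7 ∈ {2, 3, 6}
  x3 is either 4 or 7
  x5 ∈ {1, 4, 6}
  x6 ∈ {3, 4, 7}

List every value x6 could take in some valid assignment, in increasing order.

4, 7

Among the 7 variables, 1 fits only x5 (and all 7 values in {1, 2, 3, 4, 5, 6, 7} must be used), so x5 = 1.
The 6 still-open variables draw from only 6 values {2, 3, 4, 5, 6, 7}, so each is used; only x4 can be 5, hence x4 = 5.
The 5 still-open variables draw from only 5 values {2, 3, 4, 6, 7}, so each is used; only x7 can be 6, hence x7 = 6.
x1 and x2 share exactly the 2 values {2, 3}; by pigeonhole those values go to them, so strike 2, 3 from x6.
No further eliminations apply; x6 can still be any of 4, 7.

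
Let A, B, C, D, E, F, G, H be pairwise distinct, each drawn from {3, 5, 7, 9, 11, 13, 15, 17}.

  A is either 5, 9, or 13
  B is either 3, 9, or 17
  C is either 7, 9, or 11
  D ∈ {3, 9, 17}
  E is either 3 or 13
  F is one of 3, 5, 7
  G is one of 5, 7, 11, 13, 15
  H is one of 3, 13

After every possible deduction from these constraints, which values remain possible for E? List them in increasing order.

3, 13

Among the 8 variables, 15 fits only G (and all 8 values in {3, 5, 7, 9, 11, 13, 15, 17} must be used), so G = 15.
The 7 still-open variables draw from only 7 values {3, 5, 7, 9, 11, 13, 17}, so each is used; only C can be 11, hence C = 11.
Among the 6 still-open variables, 7 fits only F (and all 6 values in {3, 5, 7, 9, 13, 17} must be used), so F = 7.
The 5 still-open variables together cover exactly {3, 5, 9, 13, 17} — 5 values for 5 variables — and 5 appears only in A's list, so A = 5.
E and H share exactly the 2 values {3, 13}; by pigeonhole those values go to them, so strike 3, 13 from B, D.
No further eliminations apply; E can still be any of 3, 13.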